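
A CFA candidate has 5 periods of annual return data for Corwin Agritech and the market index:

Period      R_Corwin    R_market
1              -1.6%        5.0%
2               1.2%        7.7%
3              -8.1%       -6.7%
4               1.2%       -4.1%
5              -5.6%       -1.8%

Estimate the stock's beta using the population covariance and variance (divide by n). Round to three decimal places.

Mean R_i = (-1.6 + 1.2 − 8.1 + 1.2 − 5.6) / 5 = -2.5800%
Mean R_m = (5.0 + 7.7 − 6.7 − 4.1 − 1.8) / 5 = 0.0200%
Σ(R_i − R̄_i)(R_m − R̄_m) = 60.9280  ⇒  Cov = 60.9280 / 5 = 12.1856
Σ(R_m − R̄_m)² = 149.2280  ⇒  Var(R_m) = 149.2280 / 5 = 29.8456
β = Cov / Var(R_m) = 12.1856 / 29.8456 = 0.4083

0.408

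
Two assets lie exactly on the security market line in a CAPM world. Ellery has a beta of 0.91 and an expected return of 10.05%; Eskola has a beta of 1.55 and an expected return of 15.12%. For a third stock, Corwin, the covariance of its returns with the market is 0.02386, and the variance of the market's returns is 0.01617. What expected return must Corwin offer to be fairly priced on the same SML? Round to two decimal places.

14.53%

MRP = (15.12% − 10.05%) / (1.55 − 0.91) = 7.9219%
R_f = 10.05% − 0.91 × 7.9219% = 2.8411%
β_Corwin = Cov / Var(R_m) = 0.02386 / 0.01617 = 1.4756
E(R_Corwin) = R_f + β × MRP = 2.8411% + 1.4756 × 7.9219% = 14.53%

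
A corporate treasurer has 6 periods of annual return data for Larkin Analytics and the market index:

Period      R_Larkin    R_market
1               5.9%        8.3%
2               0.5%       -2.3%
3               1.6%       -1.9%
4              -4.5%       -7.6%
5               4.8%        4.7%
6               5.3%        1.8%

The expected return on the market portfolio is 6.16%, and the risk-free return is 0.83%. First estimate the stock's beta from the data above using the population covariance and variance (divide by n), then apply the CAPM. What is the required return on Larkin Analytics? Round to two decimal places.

4.32%

Mean R_i = (5.9 + 0.5 + 1.6 − 4.5 + 4.8 + 5.3) / 6 = 2.2667%
Mean R_m = (8.3 − 2.3 − 1.9 − 7.6 + 4.7 + 1.8) / 6 = 0.5000%
Σ(R_i − R̄_i)(R_m − R̄_m) = 104.2800  ⇒  Cov = 104.2800 / 6 = 17.3800
Σ(R_m − R̄_m)² = 159.3800  ⇒  Var(R_m) = 159.3800 / 6 = 26.5633
β = Cov / Var(R_m) = 17.3800 / 26.5633 = 0.6543
MRP = 6.16% − 0.83% = 5.33%
E(R) = R_f + β × MRP = 0.83% + 0.6543 × 5.33% = 4.32%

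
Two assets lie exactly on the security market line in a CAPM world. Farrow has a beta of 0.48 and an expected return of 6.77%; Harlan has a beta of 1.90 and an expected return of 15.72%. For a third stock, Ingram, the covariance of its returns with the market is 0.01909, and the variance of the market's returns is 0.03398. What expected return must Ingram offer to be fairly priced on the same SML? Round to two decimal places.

7.29%

MRP = (15.72% − 6.77%) / (1.90 − 0.48) = 6.3028%
R_f = 6.77% − 0.48 × 6.3028% = 3.7447%
β_Ingram = Cov / Var(R_m) = 0.01909 / 0.03398 = 0.5618
E(R_Ingram) = R_f + β × MRP = 3.7447% + 0.5618 × 6.3028% = 7.29%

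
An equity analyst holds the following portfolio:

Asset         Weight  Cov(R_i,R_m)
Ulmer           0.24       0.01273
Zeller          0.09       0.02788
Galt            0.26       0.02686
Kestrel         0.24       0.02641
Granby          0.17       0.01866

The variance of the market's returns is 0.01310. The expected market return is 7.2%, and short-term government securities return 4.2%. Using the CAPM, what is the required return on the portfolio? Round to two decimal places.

β_Ulmer = 0.01273 / 0.01310 = 0.9718
β_Zeller = 0.02788 / 0.01310 = 2.1282
β_Galt = 0.02686 / 0.01310 = 2.0504
β_Kestrel = 0.02641 / 0.01310 = 2.0160
β_Granby = 0.01866 / 0.01310 = 1.4244
β_P = Σ w_i β_i = 0.24×0.9718 + 0.09×2.1282 + 0.26×2.0504 + 0.24×2.0160 + 0.17×1.4244 = 1.6839
MRP = 7.2% − 4.2% = 3.00%
E(R_P) = R_f + β_P × MRP = 4.2% + 1.6839 × 3.0% = 9.25%

9.25%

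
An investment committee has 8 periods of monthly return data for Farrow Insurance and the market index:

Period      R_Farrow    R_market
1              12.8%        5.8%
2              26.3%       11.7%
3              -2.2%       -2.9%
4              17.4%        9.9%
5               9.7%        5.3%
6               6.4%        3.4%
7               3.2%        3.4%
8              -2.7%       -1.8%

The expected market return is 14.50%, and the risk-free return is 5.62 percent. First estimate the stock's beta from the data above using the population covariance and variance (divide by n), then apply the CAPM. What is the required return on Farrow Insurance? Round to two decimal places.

Mean R_i = (12.8 + 26.3 − 2.2 + 17.4 + 9.7 + 6.4 + 3.2 − 2.7) / 8 = 8.8625%
Mean R_m = (5.8 + 11.7 − 2.9 + 9.9 + 5.3 + 3.4 + 3.4 − 1.8) / 8 = 4.3500%
Σ(R_i − R̄_i)(R_m − R̄_m) = 341.0850  ⇒  Cov = 341.0850 / 8 = 42.6356
Σ(R_m − R̄_m)² = 180.0200  ⇒  Var(R_m) = 180.0200 / 8 = 22.5025
β = Cov / Var(R_m) = 42.6356 / 22.5025 = 1.8947
MRP = 14.50% − 5.62% = 8.88%
E(R) = R_f + β × MRP = 5.62% + 1.8947 × 8.88% = 22.44%

22.44%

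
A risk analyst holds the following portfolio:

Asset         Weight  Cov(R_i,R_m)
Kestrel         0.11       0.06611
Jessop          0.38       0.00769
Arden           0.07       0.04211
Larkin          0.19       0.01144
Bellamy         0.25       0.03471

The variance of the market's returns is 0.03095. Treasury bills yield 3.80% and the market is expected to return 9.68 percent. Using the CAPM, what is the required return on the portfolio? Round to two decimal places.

8.36%

β_Kestrel = 0.06611 / 0.03095 = 2.1360
β_Jessop = 0.00769 / 0.03095 = 0.2485
β_Arden = 0.04211 / 0.03095 = 1.3606
β_Larkin = 0.01144 / 0.03095 = 0.3696
β_Bellamy = 0.03471 / 0.03095 = 1.1215
β_P = Σ w_i β_i = 0.11×2.1360 + 0.38×0.2485 + 0.07×1.3606 + 0.19×0.3696 + 0.25×1.1215 = 0.7752
MRP = 9.68% − 3.80% = 5.88%
E(R_P) = R_f + β_P × MRP = 3.80% + 0.7752 × 5.88% = 8.36%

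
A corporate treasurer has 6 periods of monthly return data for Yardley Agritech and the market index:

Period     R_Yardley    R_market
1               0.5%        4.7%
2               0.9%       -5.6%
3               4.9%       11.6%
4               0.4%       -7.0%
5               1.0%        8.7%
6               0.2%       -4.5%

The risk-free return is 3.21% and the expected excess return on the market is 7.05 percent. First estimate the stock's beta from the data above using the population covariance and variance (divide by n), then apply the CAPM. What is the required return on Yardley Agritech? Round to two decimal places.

Mean R_i = (0.5 + 0.9 + 4.9 + 0.4 + 1.0 + 0.2) / 6 = 1.3167%
Mean R_m = (4.7 − 5.6 + 11.6 − 7.0 + 8.7 − 4.5) / 6 = 1.3167%
Σ(R_i − R̄_i)(R_m − R̄_m) = 48.7483  ⇒  Cov = 48.7483 / 6 = 8.1247
Σ(R_m − R̄_m)² = 322.5483  ⇒  Var(R_m) = 322.5483 / 6 = 53.7581
β = Cov / Var(R_m) = 8.1247 / 53.7581 = 0.1511
E(R) = R_f + β × MRP = 3.21% + 0.1511 × 7.05% = 4.28%

4.28%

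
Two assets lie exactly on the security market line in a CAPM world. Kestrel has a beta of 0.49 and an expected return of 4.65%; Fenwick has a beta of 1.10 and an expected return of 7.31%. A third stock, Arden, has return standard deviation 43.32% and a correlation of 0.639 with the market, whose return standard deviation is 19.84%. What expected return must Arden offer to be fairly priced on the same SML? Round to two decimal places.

8.60%

MRP = (7.31% − 4.65%) / (1.10 − 0.49) = 4.3607%
R_f = 4.65% − 0.49 × 4.3607% = 2.5133%
β_Arden = ρ·σ_i/σ_m = 0.639 × 43.32 / 19.84 = 1.3952
E(R_Arden) = R_f + β × MRP = 2.5133% + 1.3952 × 4.3607% = 8.60%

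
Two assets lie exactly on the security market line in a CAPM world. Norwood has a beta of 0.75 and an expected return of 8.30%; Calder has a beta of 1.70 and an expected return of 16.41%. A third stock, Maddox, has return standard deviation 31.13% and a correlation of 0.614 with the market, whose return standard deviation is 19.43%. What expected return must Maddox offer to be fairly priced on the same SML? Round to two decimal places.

10.30%

MRP = (16.41% − 8.30%) / (1.70 − 0.75) = 8.5368%
R_f = 8.30% − 0.75 × 8.5368% = 1.8974%
β_Maddox = ρ·σ_i/σ_m = 0.614 × 31.13 / 19.43 = 0.9837
E(R_Maddox) = R_f + β × MRP = 1.8974% + 0.9837 × 8.5368% = 10.30%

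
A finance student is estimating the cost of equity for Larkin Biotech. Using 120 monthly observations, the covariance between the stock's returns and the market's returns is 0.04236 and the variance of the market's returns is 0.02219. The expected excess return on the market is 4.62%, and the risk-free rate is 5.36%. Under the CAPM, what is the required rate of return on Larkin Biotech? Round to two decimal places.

14.18%

β = Cov(R_i, R_m) / Var(R_m) = 0.04236 / 0.02219 = 1.9090
E(R) = R_f + β × MRP = 5.36% + 1.9090 × 4.62% = 14.18%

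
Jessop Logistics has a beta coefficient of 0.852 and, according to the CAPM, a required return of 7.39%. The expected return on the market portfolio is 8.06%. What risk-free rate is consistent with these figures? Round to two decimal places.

E(R) = R_f + β(E(R_m) − R_f) = R_f(1 − β) + β·E(R_m)
7.39% = R_f × (1 − 0.852) + 0.852 × 8.06%
7.39% = R_f × 0.148 + 6.86712%
R_f = (7.39% − 6.86712%) / 0.148 = 3.53%

3.53%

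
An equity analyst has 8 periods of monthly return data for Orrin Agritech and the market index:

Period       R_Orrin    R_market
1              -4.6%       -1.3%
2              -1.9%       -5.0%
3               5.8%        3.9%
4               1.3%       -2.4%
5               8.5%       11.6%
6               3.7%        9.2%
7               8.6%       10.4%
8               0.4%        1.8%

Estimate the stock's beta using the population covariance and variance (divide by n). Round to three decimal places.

Mean R_i = (-4.6 − 1.9 + 5.8 + 1.3 + 8.5 + 3.7 + 8.6 + 0.4) / 8 = 2.7250%
Mean R_m = (-1.3 − 5.0 + 3.9 − 2.4 + 11.6 + 9.2 + 10.4 + 1.8) / 8 = 3.5250%
Σ(R_i − R̄_i)(R_m − R̄_m) = 180.9350  ⇒  Cov = 180.9350 / 8 = 22.6169
Σ(R_m − R̄_m)² = 278.8550  ⇒  Var(R_m) = 278.8550 / 8 = 34.8569
β = Cov / Var(R_m) = 22.6169 / 34.8569 = 0.6489

0.649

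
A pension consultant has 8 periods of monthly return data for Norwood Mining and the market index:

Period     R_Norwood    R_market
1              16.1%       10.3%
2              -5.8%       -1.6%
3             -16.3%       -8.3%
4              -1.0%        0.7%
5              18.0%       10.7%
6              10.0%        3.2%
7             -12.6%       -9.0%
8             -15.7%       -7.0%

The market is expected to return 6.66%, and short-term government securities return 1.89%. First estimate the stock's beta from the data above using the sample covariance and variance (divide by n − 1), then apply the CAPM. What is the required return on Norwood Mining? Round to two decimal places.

Mean R_i = (16.1 − 5.8 − 16.3 − 1.0 + 18.0 + 10.0 − 12.6 − 15.7) / 8 = -0.9125%
Mean R_m = (10.3 − 1.6 − 8.3 + 0.7 + 10.7 + 3.2 − 9.0 − 7.0) / 8 = -0.1250%
Σ(R_i − R̄_i)(R_m − R̄_m) = 756.6875  ⇒  Cov = 756.6875 / 7 = 108.0982
Σ(R_m − R̄_m)² = 432.6350  ⇒  Var(R_m) = 432.6350 / 7 = 61.8050
β = Cov / Var(R_m) = 108.0982 / 61.8050 = 1.7490
MRP = 6.66% − 1.89% = 4.77%
E(R) = R_f + β × MRP = 1.89% + 1.7490 × 4.77% = 10.23%

10.23%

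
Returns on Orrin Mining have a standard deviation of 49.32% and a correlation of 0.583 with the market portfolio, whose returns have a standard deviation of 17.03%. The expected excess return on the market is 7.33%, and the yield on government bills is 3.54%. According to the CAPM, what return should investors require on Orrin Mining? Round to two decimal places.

β = ρ × σ_i / σ_m = 0.583 × 49.32% / 17.03% = 1.6884
E(R) = 3.54% + 1.6884 × 7.33% = 15.92%

15.92%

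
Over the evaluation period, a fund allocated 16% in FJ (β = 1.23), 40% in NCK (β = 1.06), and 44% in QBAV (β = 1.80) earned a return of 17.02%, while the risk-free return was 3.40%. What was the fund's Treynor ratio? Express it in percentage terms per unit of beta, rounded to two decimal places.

β_P = 0.16×1.23 + 0.40×1.06 + 0.44×1.80 = 1.4128
Treynor = (R_P − R_f) / β_P = (17.02% − 3.40%) / 1.4128 = 13.62% / 1.4128 = 9.64%

9.64%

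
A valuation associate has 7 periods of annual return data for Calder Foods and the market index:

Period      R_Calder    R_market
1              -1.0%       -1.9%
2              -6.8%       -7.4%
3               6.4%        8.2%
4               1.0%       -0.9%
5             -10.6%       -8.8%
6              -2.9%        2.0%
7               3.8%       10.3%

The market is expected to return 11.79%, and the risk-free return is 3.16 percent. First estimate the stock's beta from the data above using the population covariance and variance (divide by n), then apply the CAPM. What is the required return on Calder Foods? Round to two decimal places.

Mean R_i = (-1.0 − 6.8 + 6.4 + 1.0 − 10.6 − 2.9 + 3.8) / 7 = -1.4429%
Mean R_m = (-1.9 − 7.4 + 8.2 − 0.9 − 8.8 + 2.0 + 10.3) / 7 = 0.2143%
Σ(R_i − R̄_i)(R_m − R̄_m) = 232.5843  ⇒  Cov = 232.5843 / 7 = 33.2263
Σ(R_m − R̄_m)² = 313.6286  ⇒  Var(R_m) = 313.6286 / 7 = 44.8041
β = Cov / Var(R_m) = 33.2263 / 44.8041 = 0.7416
MRP = 11.79% − 3.16% = 8.63%
E(R) = R_f + β × MRP = 3.16% + 0.7416 × 8.63% = 9.56%

9.56%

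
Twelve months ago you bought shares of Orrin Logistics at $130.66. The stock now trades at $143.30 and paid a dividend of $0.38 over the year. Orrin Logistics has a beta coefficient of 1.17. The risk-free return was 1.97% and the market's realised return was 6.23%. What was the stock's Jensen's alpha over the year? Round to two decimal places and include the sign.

+3.01%

Realised HPR = (P1 + D1 − P0) / P0 = (143.30 + 0.38 − 130.66) / 130.66 = 13.02 / 130.66 = 9.9648%
MRP = 6.23% − 1.97% = 4.26%
CAPM required = R_f + β·MRP = 1.97% + 1.17 × 4.26% = 6.9542%
α = realised − required = 9.9648% − 6.9542% = +3.01%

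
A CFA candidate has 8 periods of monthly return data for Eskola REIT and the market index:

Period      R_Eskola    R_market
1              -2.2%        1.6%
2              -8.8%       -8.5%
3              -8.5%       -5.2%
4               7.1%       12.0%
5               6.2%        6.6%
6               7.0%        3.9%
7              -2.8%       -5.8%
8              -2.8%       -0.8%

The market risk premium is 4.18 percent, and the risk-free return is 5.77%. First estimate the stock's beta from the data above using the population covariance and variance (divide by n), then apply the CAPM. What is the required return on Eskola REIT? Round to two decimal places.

Mean R_i = (-2.2 − 8.8 − 8.5 + 7.1 + 6.2 + 7.0 − 2.8 − 2.8) / 8 = -0.6000%
Mean R_m = (1.6 − 8.5 − 5.2 + 12.0 + 6.6 + 3.9 − 5.8 − 0.8) / 8 = 0.4750%
Σ(R_i − R̄_i)(R_m − R̄_m) = 289.6600  ⇒  Cov = 289.6600 / 8 = 36.2075
Σ(R_m − R̄_m)² = 337.0950  ⇒  Var(R_m) = 337.0950 / 8 = 42.1369
β = Cov / Var(R_m) = 36.2075 / 42.1369 = 0.8593
E(R) = R_f + β × MRP = 5.77% + 0.8593 × 4.18% = 9.36%

9.36%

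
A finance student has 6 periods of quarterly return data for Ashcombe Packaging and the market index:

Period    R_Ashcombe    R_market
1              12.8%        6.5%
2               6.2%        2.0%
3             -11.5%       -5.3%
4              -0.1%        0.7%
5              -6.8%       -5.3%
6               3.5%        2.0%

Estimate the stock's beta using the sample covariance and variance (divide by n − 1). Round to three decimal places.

Mean R_i = (12.8 + 6.2 − 11.5 − 0.1 − 6.8 + 3.5) / 6 = 0.6833%
Mean R_m = (6.5 + 2.0 − 5.3 + 0.7 − 5.3 + 2.0) / 6 = 0.1000%
Σ(R_i − R̄_i)(R_m − R̄_m) = 199.1100  ⇒  Cov = 199.1100 / 5 = 39.8220
Σ(R_m − R̄_m)² = 106.8600  ⇒  Var(R_m) = 106.8600 / 5 = 21.3720
β = Cov / Var(R_m) = 39.8220 / 21.3720 = 1.8633

1.863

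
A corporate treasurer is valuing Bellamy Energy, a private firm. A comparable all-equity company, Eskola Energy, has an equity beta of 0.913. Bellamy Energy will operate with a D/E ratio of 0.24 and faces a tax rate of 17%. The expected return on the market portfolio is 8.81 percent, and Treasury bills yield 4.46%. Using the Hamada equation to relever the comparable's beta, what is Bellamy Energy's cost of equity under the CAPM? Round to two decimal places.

9.22%

β_L = β_U × [1 + (1 − t)(D/E)] = 0.913 × [1 + (1 − 0.17) × 0.24]
    = 0.913 × [1 + 0.83 × 0.24] = 0.913 × 1.1992 = 1.0949
MRP = 8.81% − 4.46% = 4.35%
E(R) = R_f + β_L × MRP = 4.46% + 1.0949 × 4.35% = 9.22%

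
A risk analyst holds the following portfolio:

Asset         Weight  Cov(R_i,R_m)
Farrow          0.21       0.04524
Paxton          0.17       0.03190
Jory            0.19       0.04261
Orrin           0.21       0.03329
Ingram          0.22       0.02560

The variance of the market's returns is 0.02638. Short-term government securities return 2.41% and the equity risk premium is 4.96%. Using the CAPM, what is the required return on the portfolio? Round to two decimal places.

β_Farrow = 0.04524 / 0.02638 = 1.7149
β_Paxton = 0.03190 / 0.02638 = 1.2092
β_Jory = 0.04261 / 0.02638 = 1.6152
β_Orrin = 0.03329 / 0.02638 = 1.2619
β_Ingram = 0.02560 / 0.02638 = 0.9704
β_P = Σ w_i β_i = 0.21×1.7149 + 0.17×1.2092 + 0.19×1.6152 + 0.21×1.2619 + 0.22×0.9704 = 1.3511
E(R_P) = R_f + β_P × MRP = 2.41% + 1.3511 × 4.96% = 9.11%

9.11%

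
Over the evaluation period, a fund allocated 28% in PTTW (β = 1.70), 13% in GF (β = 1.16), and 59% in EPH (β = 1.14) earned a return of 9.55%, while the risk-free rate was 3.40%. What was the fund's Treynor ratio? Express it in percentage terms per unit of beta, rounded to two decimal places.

4.73%

β_P = 0.28×1.70 + 0.13×1.16 + 0.59×1.14 = 1.2994
Treynor = (R_P − R_f) / β_P = (9.55% − 3.40%) / 1.2994 = 6.15% / 1.2994 = 4.73%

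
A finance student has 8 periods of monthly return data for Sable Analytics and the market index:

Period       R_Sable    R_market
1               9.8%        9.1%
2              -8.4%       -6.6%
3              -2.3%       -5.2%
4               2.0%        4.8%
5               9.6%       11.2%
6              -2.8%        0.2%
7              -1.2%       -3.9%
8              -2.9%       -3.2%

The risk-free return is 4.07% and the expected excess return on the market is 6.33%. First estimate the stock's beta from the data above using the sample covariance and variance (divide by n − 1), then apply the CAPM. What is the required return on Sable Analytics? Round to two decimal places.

9.65%

Mean R_i = (9.8 − 8.4 − 2.3 + 2.0 + 9.6 − 2.8 − 1.2 − 2.9) / 8 = 0.4750%
Mean R_m = (9.1 − 6.6 − 5.2 + 4.8 + 11.2 + 0.2 − 3.9 − 3.2) / 8 = 0.8000%
Σ(R_i − R̄_i)(R_m − R̄_m) = 284.0600  ⇒  Cov = 284.0600 / 7 = 40.5800
Σ(R_m − R̄_m)² = 322.2600  ⇒  Var(R_m) = 322.2600 / 7 = 46.0371
β = Cov / Var(R_m) = 40.5800 / 46.0371 = 0.8815
E(R) = R_f + β × MRP = 4.07% + 0.8815 × 6.33% = 9.65%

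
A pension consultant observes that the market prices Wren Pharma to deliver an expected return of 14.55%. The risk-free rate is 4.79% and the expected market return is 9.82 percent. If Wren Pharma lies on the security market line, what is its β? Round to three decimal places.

1.940

MRP = 9.82% − 4.79% = 5.03%
β = (E(R) − R_f) / MRP = (14.55% − 4.79%) / 5.03% = 9.76% / 5.03% = 1.940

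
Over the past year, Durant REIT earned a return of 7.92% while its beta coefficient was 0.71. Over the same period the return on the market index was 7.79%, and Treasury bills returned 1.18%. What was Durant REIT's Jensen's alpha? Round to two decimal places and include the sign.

Market excess return = 7.79% − 1.18% = 6.61%
CAPM benchmark = R_f + β(R_m − R_f) = 1.18% + 0.71 × 6.61% = 5.8731%
α = actual − benchmark = 7.92% − 5.8731% = +2.05%

+2.05%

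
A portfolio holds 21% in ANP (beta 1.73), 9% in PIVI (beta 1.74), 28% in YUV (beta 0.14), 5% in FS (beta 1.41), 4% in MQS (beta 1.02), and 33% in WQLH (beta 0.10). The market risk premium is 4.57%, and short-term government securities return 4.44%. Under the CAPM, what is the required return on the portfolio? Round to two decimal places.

7.65%

β_P = Σ w_i β_i = 0.21×1.73 + 0.09×1.74 + 0.28×0.14 + 0.05×1.41 + 0.04×1.02 + 0.33×0.10 = 0.7034
E(R_P) = R_f + β_P × MRP = 4.44% + 0.7034 × 4.57% = 7.65%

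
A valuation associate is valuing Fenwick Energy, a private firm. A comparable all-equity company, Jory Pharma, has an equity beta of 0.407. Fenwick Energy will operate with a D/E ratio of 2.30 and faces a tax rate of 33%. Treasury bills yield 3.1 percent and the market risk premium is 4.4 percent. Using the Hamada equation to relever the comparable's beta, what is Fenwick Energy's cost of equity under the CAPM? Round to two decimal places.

β_L = β_U × [1 + (1 − t)(D/E)] = 0.407 × [1 + (1 − 0.33) × 2.30]
    = 0.407 × [1 + 0.67 × 2.30] = 0.407 × 2.5410 = 1.0342
E(R) = R_f + β_L × MRP = 3.1% + 1.0342 × 4.4% = 7.65%

7.65%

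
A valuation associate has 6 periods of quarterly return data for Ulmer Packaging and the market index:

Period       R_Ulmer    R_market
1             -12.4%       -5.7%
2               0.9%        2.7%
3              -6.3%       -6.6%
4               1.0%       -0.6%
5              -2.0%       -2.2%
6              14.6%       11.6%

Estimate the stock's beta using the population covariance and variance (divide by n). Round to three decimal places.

Mean R_i = (-12.4 + 0.9 − 6.3 + 1.0 − 2.0 + 14.6) / 6 = -0.7000%
Mean R_m = (-5.7 + 2.7 − 6.6 − 0.6 − 2.2 + 11.6) / 6 = -0.1333%
Σ(R_i − R̄_i)(R_m − R̄_m) = 287.2900  ⇒  Cov = 287.2900 / 6 = 47.8817
Σ(R_m − R̄_m)² = 222.9933  ⇒  Var(R_m) = 222.9933 / 6 = 37.1656
β = Cov / Var(R_m) = 47.8817 / 37.1656 = 1.2883

1.288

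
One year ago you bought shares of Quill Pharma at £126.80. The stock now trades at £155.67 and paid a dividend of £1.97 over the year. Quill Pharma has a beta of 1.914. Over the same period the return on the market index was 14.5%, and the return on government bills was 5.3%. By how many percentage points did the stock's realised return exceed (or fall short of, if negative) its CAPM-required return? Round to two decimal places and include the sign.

Realised HPR = (P1 + D1 − P0) / P0 = (155.67 + 1.97 − 126.80) / 126.80 = 30.84 / 126.80 = 24.3218%
MRP = 14.5% − 5.3% = 9.20%
CAPM required = R_f + β·MRP = 5.3% + 1.914 × 9.2% = 22.9088%
α = realised − required = 24.3218% − 22.9088% = +1.41%

+1.41%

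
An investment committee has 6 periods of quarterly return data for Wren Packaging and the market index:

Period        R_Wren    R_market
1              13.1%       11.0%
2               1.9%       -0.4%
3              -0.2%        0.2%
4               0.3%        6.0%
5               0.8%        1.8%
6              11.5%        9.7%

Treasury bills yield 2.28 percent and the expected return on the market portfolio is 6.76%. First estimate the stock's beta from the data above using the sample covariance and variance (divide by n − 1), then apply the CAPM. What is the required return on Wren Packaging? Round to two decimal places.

7.05%

Mean R_i = (13.1 + 1.9 − 0.2 + 0.3 + 0.8 + 11.5) / 6 = 4.5667%
Mean R_m = (11.0 − 0.4 + 0.2 + 6.0 + 1.8 + 9.7) / 6 = 4.7167%
Σ(R_i − R̄_i)(R_m − R̄_m) = 128.8533  ⇒  Cov = 128.8533 / 5 = 25.7707
Σ(R_m − R̄_m)² = 121.0483  ⇒  Var(R_m) = 121.0483 / 5 = 24.2097
β = Cov / Var(R_m) = 25.7707 / 24.2097 = 1.0645
MRP = 6.76% − 2.28% = 4.48%
E(R) = R_f + β × MRP = 2.28% + 1.0645 × 4.48% = 7.05%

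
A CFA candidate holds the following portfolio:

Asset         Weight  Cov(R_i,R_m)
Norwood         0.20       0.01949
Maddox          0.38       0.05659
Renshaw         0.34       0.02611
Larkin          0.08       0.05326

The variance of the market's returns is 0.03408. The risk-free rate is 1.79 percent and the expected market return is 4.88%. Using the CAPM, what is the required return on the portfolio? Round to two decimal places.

5.28%

β_Norwood = 0.01949 / 0.03408 = 0.5719
β_Maddox = 0.05659 / 0.03408 = 1.6605
β_Renshaw = 0.02611 / 0.03408 = 0.7661
β_Larkin = 0.05326 / 0.03408 = 1.5628
β_P = Σ w_i β_i = 0.20×0.5719 + 0.38×1.6605 + 0.34×0.7661 + 0.08×1.5628 = 1.1309
MRP = 4.88% − 1.79% = 3.09%
E(R_P) = R_f + β_P × MRP = 1.79% + 1.1309 × 3.09% = 5.28%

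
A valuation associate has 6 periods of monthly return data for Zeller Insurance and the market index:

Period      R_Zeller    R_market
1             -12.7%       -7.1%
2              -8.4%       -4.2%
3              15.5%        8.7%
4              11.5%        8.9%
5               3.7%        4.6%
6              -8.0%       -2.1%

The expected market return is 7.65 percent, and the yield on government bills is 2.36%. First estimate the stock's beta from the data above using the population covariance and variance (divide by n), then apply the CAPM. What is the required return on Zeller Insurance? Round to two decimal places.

Mean R_i = (-12.7 − 8.4 + 15.5 + 11.5 + 3.7 − 8.0) / 6 = 0.2667%
Mean R_m = (-7.1 − 4.2 + 8.7 + 8.9 + 4.6 − 2.1) / 6 = 1.4667%
Σ(R_i − R̄_i)(R_m − R̄_m) = 394.1233  ⇒  Cov = 394.1233 / 6 = 65.6872
Σ(R_m − R̄_m)² = 235.6133  ⇒  Var(R_m) = 235.6133 / 6 = 39.2689
β = Cov / Var(R_m) = 65.6872 / 39.2689 = 1.6728
MRP = 7.65% − 2.36% = 5.29%
E(R) = R_f + β × MRP = 2.36% + 1.6728 × 5.29% = 11.21%

11.21%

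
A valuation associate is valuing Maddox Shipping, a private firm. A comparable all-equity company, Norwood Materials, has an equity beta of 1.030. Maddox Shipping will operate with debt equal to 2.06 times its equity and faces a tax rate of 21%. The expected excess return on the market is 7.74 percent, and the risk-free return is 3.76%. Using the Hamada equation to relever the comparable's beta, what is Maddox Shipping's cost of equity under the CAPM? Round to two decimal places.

24.71%

β_L = β_U × [1 + (1 − t)(D/E)] = 1.030 × [1 + (1 − 0.21) × 2.06]
    = 1.030 × [1 + 0.79 × 2.06] = 1.030 × 2.6274 = 2.7062
E(R) = R_f + β_L × MRP = 3.76% + 2.7062 × 7.74% = 24.71%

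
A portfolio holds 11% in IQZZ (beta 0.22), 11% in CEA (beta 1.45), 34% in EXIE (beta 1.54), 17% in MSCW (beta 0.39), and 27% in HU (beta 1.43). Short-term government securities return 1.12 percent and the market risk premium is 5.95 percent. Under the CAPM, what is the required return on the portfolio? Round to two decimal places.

β_P = Σ w_i β_i = 0.11×0.22 + 0.11×1.45 + 0.34×1.54 + 0.17×0.39 + 0.27×1.43 = 1.1597
E(R_P) = R_f + β_P × MRP = 1.12% + 1.1597 × 5.95% = 8.02%

8.02%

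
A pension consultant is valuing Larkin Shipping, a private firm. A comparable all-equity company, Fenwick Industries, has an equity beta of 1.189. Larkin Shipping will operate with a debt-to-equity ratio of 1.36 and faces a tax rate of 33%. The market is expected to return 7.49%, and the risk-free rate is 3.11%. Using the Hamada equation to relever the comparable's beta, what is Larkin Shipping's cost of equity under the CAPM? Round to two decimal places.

13.06%

β_L = β_U × [1 + (1 − t)(D/E)] = 1.189 × [1 + (1 − 0.33) × 1.36]
    = 1.189 × [1 + 0.67 × 1.36] = 1.189 × 1.9112 = 2.2724
MRP = 7.49% − 3.11% = 4.38%
E(R) = R_f + β_L × MRP = 3.11% + 2.2724 × 4.38% = 13.06%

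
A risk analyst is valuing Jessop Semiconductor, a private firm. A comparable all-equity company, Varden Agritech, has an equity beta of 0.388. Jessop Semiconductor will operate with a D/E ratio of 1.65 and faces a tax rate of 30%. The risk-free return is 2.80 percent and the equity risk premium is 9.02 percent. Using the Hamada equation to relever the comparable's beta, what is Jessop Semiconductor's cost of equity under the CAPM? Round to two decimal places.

β_L = β_U × [1 + (1 − t)(D/E)] = 0.388 × [1 + (1 − 0.30) × 1.65]
    = 0.388 × [1 + 0.70 × 1.65] = 0.388 × 2.1550 = 0.8361
E(R) = R_f + β_L × MRP = 2.80% + 0.8361 × 9.02% = 10.34%

10.34%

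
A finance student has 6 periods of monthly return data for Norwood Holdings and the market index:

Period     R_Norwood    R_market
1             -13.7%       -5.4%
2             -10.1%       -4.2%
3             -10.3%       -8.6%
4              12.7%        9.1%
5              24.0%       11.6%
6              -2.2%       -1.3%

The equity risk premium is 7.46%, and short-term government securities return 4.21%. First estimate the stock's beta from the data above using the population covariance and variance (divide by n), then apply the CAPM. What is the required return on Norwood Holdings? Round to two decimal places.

Mean R_i = (-13.7 − 10.1 − 10.3 + 12.7 + 24.0 − 2.2) / 6 = 0.0667%
Mean R_m = (-5.4 − 4.2 − 8.6 + 9.1 + 11.6 − 1.3) / 6 = 0.2000%
Σ(R_i − R̄_i)(R_m − R̄_m) = 601.7300  ⇒  Cov = 601.7300 / 6 = 100.2883
Σ(R_m − R̄_m)² = 339.5800  ⇒  Var(R_m) = 339.5800 / 6 = 56.5967
β = Cov / Var(R_m) = 100.2883 / 56.5967 = 1.7720
E(R) = R_f + β × MRP = 4.21% + 1.7720 × 7.46% = 17.43%

17.43%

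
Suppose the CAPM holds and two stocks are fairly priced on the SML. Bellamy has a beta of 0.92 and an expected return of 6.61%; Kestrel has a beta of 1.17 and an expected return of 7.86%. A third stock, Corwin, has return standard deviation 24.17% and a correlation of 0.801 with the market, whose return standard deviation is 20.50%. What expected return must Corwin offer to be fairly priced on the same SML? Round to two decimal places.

MRP = (7.86% − 6.61%) / (1.17 − 0.92) = 5.0000%
R_f = 6.61% − 0.92 × 5.0000% = 2.0100%
β_Corwin = ρ·σ_i/σ_m = 0.801 × 24.17 / 20.50 = 0.9444
E(R_Corwin) = R_f + β × MRP = 2.0100% + 0.9444 × 5.0000% = 6.73%

6.73%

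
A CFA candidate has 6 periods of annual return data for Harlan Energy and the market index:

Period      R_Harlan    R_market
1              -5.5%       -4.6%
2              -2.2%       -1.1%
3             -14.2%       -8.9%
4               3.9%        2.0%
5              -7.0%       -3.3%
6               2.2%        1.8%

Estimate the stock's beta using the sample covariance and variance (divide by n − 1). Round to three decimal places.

Mean R_i = (-5.5 − 2.2 − 14.2 + 3.9 − 7.0 + 2.2) / 6 = -3.8000%
Mean R_m = (-4.6 − 1.1 − 8.9 + 2.0 − 3.3 + 1.8) / 6 = -2.3500%
Σ(R_i − R̄_i)(R_m − R̄_m) = 135.3800  ⇒  Cov = 135.3800 / 5 = 27.0760
Σ(R_m − R̄_m)² = 86.5750  ⇒  Var(R_m) = 86.5750 / 5 = 17.3150
β = Cov / Var(R_m) = 27.0760 / 17.3150 = 1.5637

1.564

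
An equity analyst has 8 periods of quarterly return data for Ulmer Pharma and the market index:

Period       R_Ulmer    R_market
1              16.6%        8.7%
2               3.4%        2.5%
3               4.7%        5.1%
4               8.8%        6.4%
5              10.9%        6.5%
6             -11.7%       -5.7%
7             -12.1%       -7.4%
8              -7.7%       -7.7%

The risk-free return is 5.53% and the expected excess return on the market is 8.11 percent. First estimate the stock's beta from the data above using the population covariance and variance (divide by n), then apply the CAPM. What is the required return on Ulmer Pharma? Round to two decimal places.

18.01%

Mean R_i = (16.6 + 3.4 + 4.7 + 8.8 + 10.9 − 11.7 − 12.1 − 7.7) / 8 = 1.6125%
Mean R_m = (8.7 + 2.5 + 5.1 + 6.4 + 6.5 − 5.7 − 7.4 − 7.7) / 8 = 1.0500%
Σ(R_i − R̄_i)(R_m − R̄_m) = 506.0350  ⇒  Cov = 506.0350 / 8 = 63.2544
Σ(R_m − R̄_m)² = 328.8800  ⇒  Var(R_m) = 328.8800 / 8 = 41.1100
β = Cov / Var(R_m) = 63.2544 / 41.1100 = 1.5387
E(R) = R_f + β × MRP = 5.53% + 1.5387 × 8.11% = 18.01%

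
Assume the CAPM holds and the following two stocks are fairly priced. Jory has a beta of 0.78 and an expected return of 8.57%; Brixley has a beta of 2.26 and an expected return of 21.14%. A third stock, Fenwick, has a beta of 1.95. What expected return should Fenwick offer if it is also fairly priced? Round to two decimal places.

18.51%

MRP (SML slope) = (21.14% − 8.57%) / (2.26 − 0.78) = 12.57% / 1.48 = 8.4932%
R_f (intercept) = 8.57% − 0.78 × 8.4932% = 1.9453%
E(R_Fenwick) = R_f + β × MRP = 1.9453% + 1.95 × 8.4932% = 18.51%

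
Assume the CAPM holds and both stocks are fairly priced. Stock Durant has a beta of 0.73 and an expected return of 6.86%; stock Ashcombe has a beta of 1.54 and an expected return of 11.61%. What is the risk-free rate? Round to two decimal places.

Both satisfy E(R) = R_f + β·MRP, so the slope of the SML is
MRP = (11.61% − 6.86%) / (1.54 − 0.73) = 4.75% / 0.81 = 5.8642%
R_f = E(R_Durant) − β_Durant·MRP = 6.86% − 0.73 × 5.8642% = 2.5791%

2.58%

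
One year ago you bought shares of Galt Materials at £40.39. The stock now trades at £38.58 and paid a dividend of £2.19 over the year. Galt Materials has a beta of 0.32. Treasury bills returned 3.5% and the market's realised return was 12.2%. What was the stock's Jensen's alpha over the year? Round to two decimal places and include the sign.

Realised HPR = (P1 + D1 − P0) / P0 = (38.58 + 2.19 − 40.39) / 40.39 = 0.38 / 40.39 = 0.9408%
MRP = 12.2% − 3.5% = 8.70%
CAPM required = R_f + β·MRP = 3.5% + 0.32 × 8.7% = 6.2840%
α = realised − required = 0.9408% − 6.2840% = -5.34%

-5.34%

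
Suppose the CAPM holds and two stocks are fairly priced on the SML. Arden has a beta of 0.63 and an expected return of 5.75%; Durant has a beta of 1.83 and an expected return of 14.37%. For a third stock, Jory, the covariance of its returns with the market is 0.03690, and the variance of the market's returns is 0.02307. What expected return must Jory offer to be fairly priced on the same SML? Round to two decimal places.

12.71%

MRP = (14.37% − 5.75%) / (1.83 − 0.63) = 7.1833%
R_f = 5.75% − 0.63 × 7.1833% = 1.2245%
β_Jory = Cov / Var(R_m) = 0.03690 / 0.02307 = 1.5995
E(R_Jory) = R_f + β × MRP = 1.2245% + 1.5995 × 7.1833% = 12.71%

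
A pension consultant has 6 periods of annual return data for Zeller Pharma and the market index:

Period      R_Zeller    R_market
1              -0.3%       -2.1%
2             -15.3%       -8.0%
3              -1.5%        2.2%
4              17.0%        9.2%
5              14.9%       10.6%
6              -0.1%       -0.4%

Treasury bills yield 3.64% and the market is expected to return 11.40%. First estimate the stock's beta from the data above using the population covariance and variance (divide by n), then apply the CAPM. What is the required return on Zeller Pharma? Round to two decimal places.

16.32%

Mean R_i = (-0.3 − 15.3 − 1.5 + 17.0 + 14.9 − 0.1) / 6 = 2.4500%
Mean R_m = (-2.1 − 8.0 + 2.2 + 9.2 + 10.6 − 0.4) / 6 = 1.9167%
Σ(R_i − R̄_i)(R_m − R̄_m) = 405.9350  ⇒  Cov = 405.9350 / 6 = 67.6558
Σ(R_m − R̄_m)² = 248.3683  ⇒  Var(R_m) = 248.3683 / 6 = 41.3947
β = Cov / Var(R_m) = 67.6558 / 41.3947 = 1.6344
MRP = 11.40% − 3.64% = 7.76%
E(R) = R_f + β × MRP = 3.64% + 1.6344 × 7.76% = 16.32%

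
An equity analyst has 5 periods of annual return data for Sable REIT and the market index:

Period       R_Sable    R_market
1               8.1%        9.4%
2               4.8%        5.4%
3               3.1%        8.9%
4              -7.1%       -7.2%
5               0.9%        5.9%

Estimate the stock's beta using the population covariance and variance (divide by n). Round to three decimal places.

Mean R_i = (8.1 + 4.8 + 3.1 − 7.1 + 0.9) / 5 = 1.9600%
Mean R_m = (9.4 + 5.4 + 8.9 − 7.2 + 5.9) / 5 = 4.4800%
Σ(R_i − R̄_i)(R_m − R̄_m) = 142.1760  ⇒  Cov = 142.1760 / 5 = 28.4352
Σ(R_m − R̄_m)² = 183.0280  ⇒  Var(R_m) = 183.0280 / 5 = 36.6056
β = Cov / Var(R_m) = 28.4352 / 36.6056 = 0.7768

0.777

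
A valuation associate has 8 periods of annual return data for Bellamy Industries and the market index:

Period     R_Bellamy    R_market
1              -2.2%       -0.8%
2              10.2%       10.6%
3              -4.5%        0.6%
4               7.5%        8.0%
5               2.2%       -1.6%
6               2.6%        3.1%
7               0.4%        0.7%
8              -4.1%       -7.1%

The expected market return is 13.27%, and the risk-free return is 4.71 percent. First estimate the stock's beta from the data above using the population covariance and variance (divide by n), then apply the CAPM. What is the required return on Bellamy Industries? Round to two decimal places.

11.82%

Mean R_i = (-2.2 + 10.2 − 4.5 + 7.5 + 2.2 + 2.6 + 0.4 − 4.1) / 8 = 1.5125%
Mean R_m = (-0.8 + 10.6 + 0.6 + 8.0 − 1.6 + 3.1 + 0.7 − 7.1) / 8 = 1.6875%
Σ(R_i − R̄_i)(R_m − R̄_m) = 180.6913  ⇒  Cov = 180.6913 / 8 = 22.5864
Σ(R_m − R̄_m)² = 217.6488  ⇒  Var(R_m) = 217.6488 / 8 = 27.2061
β = Cov / Var(R_m) = 22.5864 / 27.2061 = 0.8302
MRP = 13.27% − 4.71% = 8.56%
E(R) = R_f + β × MRP = 4.71% + 0.8302 × 8.56% = 11.82%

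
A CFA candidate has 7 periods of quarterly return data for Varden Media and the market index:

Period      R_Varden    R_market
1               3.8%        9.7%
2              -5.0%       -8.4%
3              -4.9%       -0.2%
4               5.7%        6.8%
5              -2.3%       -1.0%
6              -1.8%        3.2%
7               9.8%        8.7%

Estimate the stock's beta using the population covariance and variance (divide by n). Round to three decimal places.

Mean R_i = (3.8 − 5.0 − 4.9 + 5.7 − 2.3 − 1.8 + 9.8) / 7 = 0.7571%
Mean R_m = (9.7 − 8.4 − 0.2 + 6.8 − 1.0 + 3.2 + 8.7) / 7 = 2.6857%
Σ(R_i − R̄_i)(R_m − R̄_m) = 186.1657  ⇒  Cov = 186.1657 / 7 = 26.5951
Σ(R_m − R̄_m)² = 247.3686  ⇒  Var(R_m) = 247.3686 / 7 = 35.3384
β = Cov / Var(R_m) = 26.5951 / 35.3384 = 0.7526

0.753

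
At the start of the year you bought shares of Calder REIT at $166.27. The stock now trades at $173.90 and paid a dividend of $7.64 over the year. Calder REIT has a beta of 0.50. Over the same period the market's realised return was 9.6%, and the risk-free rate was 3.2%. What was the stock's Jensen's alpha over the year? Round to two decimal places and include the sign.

Realised HPR = (P1 + D1 − P0) / P0 = (173.90 + 7.64 − 166.27) / 166.27 = 15.27 / 166.27 = 9.1839%
MRP = 9.6% − 3.2% = 6.40%
CAPM required = R_f + β·MRP = 3.2% + 0.50 × 6.4% = 6.4000%
α = realised − required = 9.1839% − 6.4000% = +2.78%

+2.78%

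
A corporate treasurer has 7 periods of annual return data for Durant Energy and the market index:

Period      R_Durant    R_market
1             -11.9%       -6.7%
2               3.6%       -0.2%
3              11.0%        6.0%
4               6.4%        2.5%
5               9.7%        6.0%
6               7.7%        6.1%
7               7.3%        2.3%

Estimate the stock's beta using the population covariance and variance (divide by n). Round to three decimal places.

Mean R_i = (-11.9 + 3.6 + 11.0 + 6.4 + 9.7 + 7.7 + 7.3) / 7 = 4.8286%
Mean R_m = (-6.7 − 0.2 + 6.0 + 2.5 + 6.0 + 6.1 + 2.3) / 7 = 2.2857%
Σ(R_i − R̄_i)(R_m − R̄_m) = 205.7129  ⇒  Cov = 205.7129 / 7 = 29.3876
Σ(R_m − R̄_m)² = 129.1086  ⇒  Var(R_m) = 129.1086 / 7 = 18.4441
β = Cov / Var(R_m) = 29.3876 / 18.4441 = 1.5933

1.593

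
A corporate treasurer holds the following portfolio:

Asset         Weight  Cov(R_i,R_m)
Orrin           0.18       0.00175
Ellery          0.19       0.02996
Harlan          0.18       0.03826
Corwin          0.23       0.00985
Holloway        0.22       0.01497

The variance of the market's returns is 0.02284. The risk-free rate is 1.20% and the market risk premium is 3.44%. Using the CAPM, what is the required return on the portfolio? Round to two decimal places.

3.98%

β_Orrin = 0.00175 / 0.02284 = 0.0766
β_Ellery = 0.02996 / 0.02284 = 1.3117
β_Harlan = 0.03826 / 0.02284 = 1.6751
β_Corwin = 0.00985 / 0.02284 = 0.4313
β_Holloway = 0.01497 / 0.02284 = 0.6554
β_P = Σ w_i β_i = 0.18×0.0766 + 0.19×1.3117 + 0.18×1.6751 + 0.23×0.4313 + 0.22×0.6554 = 0.8079
E(R_P) = R_f + β_P × MRP = 1.20% + 0.8079 × 3.44% = 3.98%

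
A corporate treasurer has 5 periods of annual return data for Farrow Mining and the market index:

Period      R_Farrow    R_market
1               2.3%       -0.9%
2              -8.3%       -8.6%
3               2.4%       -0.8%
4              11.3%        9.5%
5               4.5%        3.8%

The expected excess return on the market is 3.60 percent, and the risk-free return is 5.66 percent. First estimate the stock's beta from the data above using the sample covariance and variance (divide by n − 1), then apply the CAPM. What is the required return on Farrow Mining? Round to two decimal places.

Mean R_i = (2.3 − 8.3 + 2.4 + 11.3 + 4.5) / 5 = 2.4400%
Mean R_m = (-0.9 − 8.6 − 0.8 + 9.5 + 3.8) / 5 = 0.6000%
Σ(R_i − R̄_i)(R_m − R̄_m) = 184.5200  ⇒  Cov = 184.5200 / 4 = 46.1300
Σ(R_m − R̄_m)² = 178.3000  ⇒  Var(R_m) = 178.3000 / 4 = 44.5750
β = Cov / Var(R_m) = 46.1300 / 44.5750 = 1.0349
E(R) = R_f + β × MRP = 5.66% + 1.0349 × 3.60% = 9.39%

9.39%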